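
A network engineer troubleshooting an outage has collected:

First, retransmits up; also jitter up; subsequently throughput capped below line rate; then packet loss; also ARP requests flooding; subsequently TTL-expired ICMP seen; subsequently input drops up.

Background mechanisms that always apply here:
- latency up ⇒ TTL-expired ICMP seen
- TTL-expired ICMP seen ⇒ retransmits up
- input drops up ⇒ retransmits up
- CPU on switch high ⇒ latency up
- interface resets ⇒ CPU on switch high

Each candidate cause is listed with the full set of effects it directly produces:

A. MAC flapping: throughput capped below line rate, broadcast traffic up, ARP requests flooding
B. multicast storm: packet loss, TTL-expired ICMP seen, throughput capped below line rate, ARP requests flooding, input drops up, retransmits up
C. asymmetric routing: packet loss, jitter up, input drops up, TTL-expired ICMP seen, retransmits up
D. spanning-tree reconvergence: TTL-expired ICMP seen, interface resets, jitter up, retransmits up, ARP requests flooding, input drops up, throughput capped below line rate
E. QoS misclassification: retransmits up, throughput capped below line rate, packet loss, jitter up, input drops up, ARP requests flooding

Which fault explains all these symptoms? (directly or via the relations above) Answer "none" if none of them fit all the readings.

Per-candidate check:
(A) MAC flapping — does not account for retransmits up, jitter up, packet loss, TTL-expired ICMP seen, input drops up
(B) multicast storm — does not account for jitter up
(C) asymmetric routing — does not account for throughput capped below line rate, ARP requests flooding
(D) spanning-tree reconvergence — does not account for packet loss
(E) QoS misclassification — retransmits up +; jitter up +; throughput capped below line rate +; packet loss +; ARP requests flooding +; TTL-expired ICMP seen -; input drops up +
Every candidate fails on at least one observation.

none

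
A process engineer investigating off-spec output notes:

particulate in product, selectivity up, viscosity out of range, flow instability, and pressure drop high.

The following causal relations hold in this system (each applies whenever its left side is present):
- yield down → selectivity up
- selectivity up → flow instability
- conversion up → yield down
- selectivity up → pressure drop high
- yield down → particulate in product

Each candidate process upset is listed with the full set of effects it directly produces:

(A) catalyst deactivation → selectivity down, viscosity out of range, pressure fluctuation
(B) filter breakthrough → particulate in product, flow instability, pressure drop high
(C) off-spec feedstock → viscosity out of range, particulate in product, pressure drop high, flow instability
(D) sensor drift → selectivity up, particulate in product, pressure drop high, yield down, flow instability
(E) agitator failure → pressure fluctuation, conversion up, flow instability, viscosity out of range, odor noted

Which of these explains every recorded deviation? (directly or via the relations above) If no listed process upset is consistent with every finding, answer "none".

E

Checking each candidate against the observations:
(A) catalyst deactivation — fails on particulate in product, selectivity up, flow instability, pressure drop high (predicts selectivity down, not selectivity up)
(B) filter breakthrough — particulate in product yes; selectivity up NO; viscosity out of range NO; flow instability yes; pressure drop high yes
(C) off-spec feedstock — does not account for selectivity up
(D) sensor drift — particulate in product yes; selectivity up yes; viscosity out of range NO; flow instability yes; pressure drop high yes
(E) agitator failure — accounts for every observation (particulate in product through conversion up → yield down → particulate in product)
(E) alone accounts for all the evidence.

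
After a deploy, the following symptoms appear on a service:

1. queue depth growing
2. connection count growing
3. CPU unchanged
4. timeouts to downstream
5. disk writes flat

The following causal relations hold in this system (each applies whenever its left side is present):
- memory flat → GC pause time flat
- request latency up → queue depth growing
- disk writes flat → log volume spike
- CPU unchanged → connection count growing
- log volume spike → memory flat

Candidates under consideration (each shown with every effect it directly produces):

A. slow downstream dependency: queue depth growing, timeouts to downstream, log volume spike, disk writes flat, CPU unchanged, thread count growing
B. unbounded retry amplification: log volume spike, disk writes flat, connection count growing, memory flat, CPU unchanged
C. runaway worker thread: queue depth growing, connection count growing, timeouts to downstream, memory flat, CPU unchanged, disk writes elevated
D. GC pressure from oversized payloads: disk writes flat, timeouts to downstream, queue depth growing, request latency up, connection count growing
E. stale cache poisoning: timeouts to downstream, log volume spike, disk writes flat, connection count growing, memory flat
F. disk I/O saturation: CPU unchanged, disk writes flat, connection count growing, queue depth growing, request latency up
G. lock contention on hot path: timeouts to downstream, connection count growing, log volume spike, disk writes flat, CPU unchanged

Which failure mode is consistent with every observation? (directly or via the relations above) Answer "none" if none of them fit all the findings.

A

Checking each candidate against the observations:
(A) slow downstream dependency — queue depth growing ✓; connection count growing ✓ (through CPU unchanged → connection count growing); CPU unchanged ✓; timeouts to downstream ✓; disk writes flat ✓
(B) unbounded retry amplification — does not account for queue depth growing, timeouts to downstream
(C) runaway worker thread — queue depth growing ✓; connection count growing ✓; CPU unchanged ✓; timeouts to downstream ✓; disk writes flat ✗
(D) GC pressure from oversized payloads — does not account for CPU unchanged
(E) stale cache poisoning — does not account for queue depth growing, CPU unchanged
(F) disk I/O saturation — queue depth growing ✓; connection count growing ✓; CPU unchanged ✓; timeouts to downstream ✗; disk writes flat ✓
(G) lock contention on hot path — does not account for queue depth growing
(A) alone accounts for all the evidence.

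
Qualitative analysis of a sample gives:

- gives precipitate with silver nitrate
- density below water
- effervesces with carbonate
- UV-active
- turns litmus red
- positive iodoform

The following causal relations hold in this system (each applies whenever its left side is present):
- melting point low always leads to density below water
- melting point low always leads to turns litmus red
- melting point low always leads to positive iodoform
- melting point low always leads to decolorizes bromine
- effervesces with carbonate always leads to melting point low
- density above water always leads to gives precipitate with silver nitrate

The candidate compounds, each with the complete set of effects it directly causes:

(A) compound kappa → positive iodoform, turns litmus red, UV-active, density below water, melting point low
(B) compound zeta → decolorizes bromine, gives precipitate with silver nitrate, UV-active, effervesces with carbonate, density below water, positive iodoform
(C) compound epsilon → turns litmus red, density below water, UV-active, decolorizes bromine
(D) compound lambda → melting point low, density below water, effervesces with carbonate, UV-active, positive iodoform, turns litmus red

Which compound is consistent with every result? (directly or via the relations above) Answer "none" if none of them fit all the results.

B

Per-candidate check:
(A) compound kappa — gives precipitate with silver nitrate -; density below water +; effervesces with carbonate -; UV-active +; turns litmus red +; positive iodoform +
(B) compound zeta — accounts for every observation (turns litmus red through effervesces with carbonate → melting point low → turns litmus red)
(C) compound epsilon — gives precipitate with silver nitrate -; density below water +; effervesces with carbonate -; UV-active +; turns litmus red +; positive iodoform -
(D) compound lambda — does not account for gives precipitate with silver nitrate
(B) is the only candidate with no mismatches.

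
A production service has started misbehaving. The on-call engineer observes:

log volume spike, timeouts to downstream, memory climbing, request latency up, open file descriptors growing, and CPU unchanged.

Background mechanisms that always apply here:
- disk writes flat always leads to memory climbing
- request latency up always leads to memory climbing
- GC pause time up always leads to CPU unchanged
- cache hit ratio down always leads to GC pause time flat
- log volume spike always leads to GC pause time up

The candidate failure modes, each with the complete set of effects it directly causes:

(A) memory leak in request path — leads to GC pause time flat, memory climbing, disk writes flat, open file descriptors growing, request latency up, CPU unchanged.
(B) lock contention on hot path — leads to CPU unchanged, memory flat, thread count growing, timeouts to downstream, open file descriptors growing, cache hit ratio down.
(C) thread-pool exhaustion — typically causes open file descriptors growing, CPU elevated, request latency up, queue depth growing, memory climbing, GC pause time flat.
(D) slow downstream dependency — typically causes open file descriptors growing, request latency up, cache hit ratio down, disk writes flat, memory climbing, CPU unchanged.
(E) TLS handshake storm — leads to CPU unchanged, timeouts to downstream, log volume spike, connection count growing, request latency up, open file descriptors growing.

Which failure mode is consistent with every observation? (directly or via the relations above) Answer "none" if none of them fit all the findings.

For each candidate, compare predicted effects to what was observed:
(A) memory leak in request path — log volume spike miss; timeouts to downstream miss; memory climbing match; request latency up match; open file descriptors growing match; CPU unchanged match
(B) lock contention on hot path — fails on log volume spike, memory climbing, request latency up (predicts memory flat, not memory climbing)
(C) thread-pool exhaustion — fails on log volume spike, timeouts to downstream, CPU unchanged (predicts CPU elevated, not CPU unchanged)
(D) slow downstream dependency — log volume spike miss; timeouts to downstream miss; memory climbing match; request latency up match; open file descriptors growing match; CPU unchanged match
(E) TLS handshake storm — log volume spike match; timeouts to downstream match; memory climbing match (through request latency up → memory climbing); request latency up match; open file descriptors growing match; CPU unchanged match
(E) is the only candidate with no mismatches.

E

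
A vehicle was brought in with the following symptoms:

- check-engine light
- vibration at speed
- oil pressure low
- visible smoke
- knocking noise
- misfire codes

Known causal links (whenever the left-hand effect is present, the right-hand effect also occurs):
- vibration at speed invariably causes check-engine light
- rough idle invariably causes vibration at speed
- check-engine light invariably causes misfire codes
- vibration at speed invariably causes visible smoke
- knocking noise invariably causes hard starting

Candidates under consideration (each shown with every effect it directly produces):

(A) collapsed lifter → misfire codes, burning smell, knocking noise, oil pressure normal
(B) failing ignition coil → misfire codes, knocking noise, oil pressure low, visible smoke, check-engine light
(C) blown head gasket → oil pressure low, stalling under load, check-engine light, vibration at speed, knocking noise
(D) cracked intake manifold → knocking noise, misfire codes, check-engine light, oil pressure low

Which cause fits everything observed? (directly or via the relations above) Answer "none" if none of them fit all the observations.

C

Testing each hypothesis:
(A) collapsed lifter — fails on check-engine light, vibration at speed, oil pressure low, visible smoke (predicts oil pressure normal, not oil pressure low)
(B) failing ignition coil — check-engine light +; vibration at speed -; oil pressure low +; visible smoke +; knocking noise +; misfire codes +
(C) blown head gasket — accounts for every observation (visible smoke by vibration at speed → visible smoke)
(D) cracked intake manifold — check-engine light +; vibration at speed -; oil pressure low +; visible smoke -; knocking noise +; misfire codes +
(C) is the only candidate with no mismatches.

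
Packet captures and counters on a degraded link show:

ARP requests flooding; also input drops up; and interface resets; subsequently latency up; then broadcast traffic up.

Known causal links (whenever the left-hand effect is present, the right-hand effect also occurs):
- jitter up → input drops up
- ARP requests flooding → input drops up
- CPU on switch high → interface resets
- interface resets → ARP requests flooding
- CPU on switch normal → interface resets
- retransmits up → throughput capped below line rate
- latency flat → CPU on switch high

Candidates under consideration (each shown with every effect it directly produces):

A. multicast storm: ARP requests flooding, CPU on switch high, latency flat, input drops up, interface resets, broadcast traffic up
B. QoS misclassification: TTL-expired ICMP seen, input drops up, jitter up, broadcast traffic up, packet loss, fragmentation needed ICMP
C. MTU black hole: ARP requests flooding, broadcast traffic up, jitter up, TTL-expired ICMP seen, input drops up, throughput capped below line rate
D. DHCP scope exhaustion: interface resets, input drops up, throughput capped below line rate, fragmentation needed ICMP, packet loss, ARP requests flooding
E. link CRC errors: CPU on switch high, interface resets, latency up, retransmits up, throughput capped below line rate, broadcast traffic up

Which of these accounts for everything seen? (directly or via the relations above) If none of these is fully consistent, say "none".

E

Per-candidate check:
(A) multicast storm — ARP requests flooding match; input drops up match; interface resets match; latency up miss; broadcast traffic up match
(B) QoS misclassification — ARP requests flooding miss; input drops up match; interface resets miss; latency up miss; broadcast traffic up match
(C) MTU black hole — does not account for interface resets, latency up
(D) DHCP scope exhaustion — does not account for latency up, broadcast traffic up
(E) link CRC errors — ARP requests flooding match (via interface resets → ARP requests flooding); input drops up match (via interface resets → ARP requests flooding → input drops up); interface resets match; latency up match; broadcast traffic up match
(E) alone accounts for all the evidence.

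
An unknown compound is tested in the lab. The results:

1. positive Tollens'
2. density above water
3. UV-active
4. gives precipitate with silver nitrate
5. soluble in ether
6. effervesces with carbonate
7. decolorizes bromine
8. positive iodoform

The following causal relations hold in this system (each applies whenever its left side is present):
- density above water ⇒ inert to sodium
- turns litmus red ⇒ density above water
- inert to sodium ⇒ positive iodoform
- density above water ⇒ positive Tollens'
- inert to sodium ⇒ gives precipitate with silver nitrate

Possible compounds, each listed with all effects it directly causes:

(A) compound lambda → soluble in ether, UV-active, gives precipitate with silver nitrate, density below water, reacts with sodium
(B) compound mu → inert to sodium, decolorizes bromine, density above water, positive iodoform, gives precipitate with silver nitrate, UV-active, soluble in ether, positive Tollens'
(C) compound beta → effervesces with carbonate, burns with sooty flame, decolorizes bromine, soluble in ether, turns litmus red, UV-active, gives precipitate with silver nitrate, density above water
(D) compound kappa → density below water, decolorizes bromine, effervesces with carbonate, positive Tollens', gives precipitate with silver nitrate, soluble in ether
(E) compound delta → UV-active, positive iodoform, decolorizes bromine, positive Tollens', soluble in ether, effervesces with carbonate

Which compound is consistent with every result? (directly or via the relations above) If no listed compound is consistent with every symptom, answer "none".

For each candidate, compare predicted effects to what was observed:
(A) compound lambda — positive Tollens' NO; density above water NO; UV-active yes; gives precipitate with silver nitrate yes; soluble in ether yes; effervesces with carbonate NO; decolorizes bromine NO; positive iodoform NO
(B) compound mu — positive Tollens' yes; density above water yes; UV-active yes; gives precipitate with silver nitrate yes; soluble in ether yes; effervesces with carbonate NO; decolorizes bromine yes; positive iodoform yes
(C) compound beta — positive Tollens' yes (through density above water → positive Tollens'); density above water yes; UV-active yes; gives precipitate with silver nitrate yes; soluble in ether yes; effervesces with carbonate yes; decolorizes bromine yes; positive iodoform yes (through density above water → inert to sodium → positive iodoform)
(D) compound kappa — positive Tollens' yes; density above water NO; UV-active NO; gives precipitate with silver nitrate yes; soluble in ether yes; effervesces with carbonate yes; decolorizes bromine yes; positive iodoform NO
(E) compound delta — positive Tollens' yes; density above water NO; UV-active yes; gives precipitate with silver nitrate NO; soluble in ether yes; effervesces with carbonate yes; decolorizes bromine yes; positive iodoform yes
Only (C) is consistent with every observation.

C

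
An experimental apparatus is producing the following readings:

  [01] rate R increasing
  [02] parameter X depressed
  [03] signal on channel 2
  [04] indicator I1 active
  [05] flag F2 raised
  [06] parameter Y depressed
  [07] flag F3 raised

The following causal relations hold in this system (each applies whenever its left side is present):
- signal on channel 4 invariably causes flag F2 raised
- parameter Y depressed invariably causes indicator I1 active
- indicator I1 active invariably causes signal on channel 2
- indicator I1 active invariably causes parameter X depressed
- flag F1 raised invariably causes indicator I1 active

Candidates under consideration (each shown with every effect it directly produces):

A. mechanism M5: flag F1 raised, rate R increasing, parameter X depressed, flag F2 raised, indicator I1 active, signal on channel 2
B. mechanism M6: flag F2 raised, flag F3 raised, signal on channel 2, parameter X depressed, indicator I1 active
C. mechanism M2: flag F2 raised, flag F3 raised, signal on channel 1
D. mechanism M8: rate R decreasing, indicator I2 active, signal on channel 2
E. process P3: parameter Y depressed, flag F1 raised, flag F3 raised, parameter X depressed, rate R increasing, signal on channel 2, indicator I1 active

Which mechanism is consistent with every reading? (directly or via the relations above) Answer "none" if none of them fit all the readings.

none

Checking each candidate against the observations:
(A) mechanism M5 — does not account for parameter Y depressed, flag F3 raised
(B) mechanism M6 — does not account for rate R increasing, parameter Y depressed
(C) mechanism M2 — does not account for rate R increasing, parameter X depressed, signal on channel 2, indicator I1 active, parameter Y depressed
(D) mechanism M8 — fails on rate R increasing, parameter X depressed, indicator I1 active, flag F2 raised, parameter Y depressed, flag F3 raised (predicts rate R decreasing, not rate R increasing)
(E) process P3 — does not account for flag F2 raised
Every candidate fails on at least one observation.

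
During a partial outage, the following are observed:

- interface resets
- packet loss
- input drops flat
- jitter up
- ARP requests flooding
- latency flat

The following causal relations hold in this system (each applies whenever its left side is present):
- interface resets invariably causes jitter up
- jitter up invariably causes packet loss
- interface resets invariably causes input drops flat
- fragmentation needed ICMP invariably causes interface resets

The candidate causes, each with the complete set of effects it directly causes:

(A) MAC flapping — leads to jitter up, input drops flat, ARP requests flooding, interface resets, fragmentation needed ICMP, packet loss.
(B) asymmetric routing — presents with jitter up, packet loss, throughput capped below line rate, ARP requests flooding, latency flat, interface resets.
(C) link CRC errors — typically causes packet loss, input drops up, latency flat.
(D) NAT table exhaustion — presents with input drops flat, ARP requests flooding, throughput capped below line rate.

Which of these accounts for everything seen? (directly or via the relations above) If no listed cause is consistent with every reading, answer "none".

For each candidate, compare predicted effects to what was observed:
(A) MAC flapping — interface resets +; packet loss +; input drops flat +; jitter up +; ARP requests flooding +; latency flat -
(B) asymmetric routing — interface resets +; packet loss +; input drops flat + (via interface resets → input drops flat); jitter up +; ARP requests flooding +; latency flat +
(C) link CRC errors — interface resets -; packet loss +; input drops flat -; jitter up -; ARP requests flooding -; latency flat +
(D) NAT table exhaustion — does not account for interface resets, packet loss, jitter up, latency flat
Only (B) is consistent with every observation.

B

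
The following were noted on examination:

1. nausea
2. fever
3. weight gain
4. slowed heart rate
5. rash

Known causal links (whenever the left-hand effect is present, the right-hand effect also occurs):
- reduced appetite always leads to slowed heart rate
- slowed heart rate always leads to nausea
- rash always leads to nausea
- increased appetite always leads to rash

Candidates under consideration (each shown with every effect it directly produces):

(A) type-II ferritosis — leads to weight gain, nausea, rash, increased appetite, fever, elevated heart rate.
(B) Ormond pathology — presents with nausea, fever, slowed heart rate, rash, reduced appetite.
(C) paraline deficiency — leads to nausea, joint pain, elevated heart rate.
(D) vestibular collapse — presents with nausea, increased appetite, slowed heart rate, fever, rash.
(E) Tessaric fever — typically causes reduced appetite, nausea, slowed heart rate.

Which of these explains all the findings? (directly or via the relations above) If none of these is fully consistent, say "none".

none

For each candidate, compare predicted effects to what was observed:
(A) type-II ferritosis — fails on slowed heart rate (predicts elevated heart rate, not slowed heart rate)
(B) Ormond pathology — nausea match; fever match; weight gain miss; slowed heart rate match; rash match
(C) paraline deficiency — nausea match; fever miss; weight gain miss; slowed heart rate miss; rash miss
(D) vestibular collapse — does not account for weight gain
(E) Tessaric fever — nausea match; fever miss; weight gain miss; slowed heart rate match; rash miss
Every candidate fails on at least one observation.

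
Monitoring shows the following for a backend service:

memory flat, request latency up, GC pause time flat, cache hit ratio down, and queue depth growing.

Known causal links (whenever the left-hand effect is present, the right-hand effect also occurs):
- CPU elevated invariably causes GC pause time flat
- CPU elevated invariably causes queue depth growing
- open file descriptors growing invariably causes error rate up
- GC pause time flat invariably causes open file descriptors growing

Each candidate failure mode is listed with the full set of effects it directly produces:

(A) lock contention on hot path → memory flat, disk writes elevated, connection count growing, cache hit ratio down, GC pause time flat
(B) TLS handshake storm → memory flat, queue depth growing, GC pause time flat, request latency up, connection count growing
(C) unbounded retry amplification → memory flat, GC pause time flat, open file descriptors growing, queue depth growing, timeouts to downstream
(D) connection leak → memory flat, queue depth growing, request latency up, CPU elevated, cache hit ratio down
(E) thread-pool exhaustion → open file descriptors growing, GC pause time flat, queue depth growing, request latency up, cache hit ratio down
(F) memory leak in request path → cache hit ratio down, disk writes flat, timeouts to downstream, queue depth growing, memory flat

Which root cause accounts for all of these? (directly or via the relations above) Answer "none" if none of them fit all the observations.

D

For each candidate, compare predicted effects to what was observed:
(A) lock contention on hot path — does not account for request latency up, queue depth growing
(B) TLS handshake storm — memory flat +; request latency up +; GC pause time flat +; cache hit ratio down -; queue depth growing +
(C) unbounded retry amplification — does not account for request latency up, cache hit ratio down
(D) connection leak — memory flat +; request latency up +; GC pause time flat + (by CPU elevated → GC pause time flat); cache hit ratio down +; queue depth growing +
(E) thread-pool exhaustion — memory flat -; request latency up +; GC pause time flat +; cache hit ratio down +; queue depth growing +
(F) memory leak in request path — memory flat +; request latency up -; GC pause time flat -; cache hit ratio down +; queue depth growing +
Only (D) is consistent with every observation.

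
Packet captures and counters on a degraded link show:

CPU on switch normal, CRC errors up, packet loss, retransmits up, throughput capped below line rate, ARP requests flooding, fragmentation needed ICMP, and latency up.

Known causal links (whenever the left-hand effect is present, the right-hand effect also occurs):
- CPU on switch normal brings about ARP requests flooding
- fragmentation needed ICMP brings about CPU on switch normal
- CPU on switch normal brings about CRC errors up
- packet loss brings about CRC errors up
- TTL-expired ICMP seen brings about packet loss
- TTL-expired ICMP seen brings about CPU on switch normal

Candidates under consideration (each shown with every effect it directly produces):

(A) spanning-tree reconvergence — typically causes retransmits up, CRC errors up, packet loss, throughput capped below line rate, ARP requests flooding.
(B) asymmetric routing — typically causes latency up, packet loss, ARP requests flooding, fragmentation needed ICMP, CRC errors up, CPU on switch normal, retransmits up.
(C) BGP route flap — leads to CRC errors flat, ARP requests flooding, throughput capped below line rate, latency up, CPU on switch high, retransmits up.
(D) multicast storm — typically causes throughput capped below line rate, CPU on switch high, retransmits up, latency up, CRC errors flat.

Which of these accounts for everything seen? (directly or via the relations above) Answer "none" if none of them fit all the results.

none

Per-candidate check:
(A) spanning-tree reconvergence — CPU on switch normal NO; CRC errors up yes; packet loss yes; retransmits up yes; throughput capped below line rate yes; ARP requests flooding yes; fragmentation needed ICMP NO; latency up NO
(B) asymmetric routing — does not account for throughput capped below line rate
(C) BGP route flap — fails on CPU on switch normal, CRC errors up, packet loss, fragmentation needed ICMP (predicts CPU on switch high, not CPU on switch normal; predicts CRC errors flat, not CRC errors up)
(D) multicast storm — fails on CPU on switch normal, CRC errors up, packet loss, ARP requests flooding, fragmentation needed ICMP (predicts CPU on switch high, not CPU on switch normal; predicts CRC errors flat, not CRC errors up)
Every candidate fails on at least one observation.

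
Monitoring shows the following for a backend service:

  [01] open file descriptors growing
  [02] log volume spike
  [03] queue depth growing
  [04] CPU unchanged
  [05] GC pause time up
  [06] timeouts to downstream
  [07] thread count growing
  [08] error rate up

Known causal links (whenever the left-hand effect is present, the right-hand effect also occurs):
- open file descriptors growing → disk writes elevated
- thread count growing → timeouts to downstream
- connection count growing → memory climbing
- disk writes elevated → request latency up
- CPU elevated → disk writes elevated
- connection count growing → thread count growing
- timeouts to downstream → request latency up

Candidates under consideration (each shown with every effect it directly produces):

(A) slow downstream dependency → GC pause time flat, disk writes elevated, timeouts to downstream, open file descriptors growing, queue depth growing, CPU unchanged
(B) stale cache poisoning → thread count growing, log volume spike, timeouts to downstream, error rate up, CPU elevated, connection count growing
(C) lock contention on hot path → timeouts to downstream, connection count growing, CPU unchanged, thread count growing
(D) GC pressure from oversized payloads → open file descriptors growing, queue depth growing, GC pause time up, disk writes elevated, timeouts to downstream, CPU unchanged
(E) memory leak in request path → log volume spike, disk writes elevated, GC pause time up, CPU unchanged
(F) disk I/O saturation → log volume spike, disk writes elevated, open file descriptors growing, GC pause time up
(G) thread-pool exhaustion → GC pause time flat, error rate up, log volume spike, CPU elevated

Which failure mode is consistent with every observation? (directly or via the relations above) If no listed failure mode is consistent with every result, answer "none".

For each candidate, compare predicted effects to what was observed:
(A) slow downstream dependency — open file descriptors growing +; log volume spike -; queue depth growing +; CPU unchanged +; GC pause time up -; timeouts to downstream +; thread count growing -; error rate up -
(B) stale cache poisoning — open file descriptors growing -; log volume spike +; queue depth growing -; CPU unchanged -; GC pause time up -; timeouts to downstream +; thread count growing +; error rate up +
(C) lock contention on hot path — open file descriptors growing -; log volume spike -; queue depth growing -; CPU unchanged +; GC pause time up -; timeouts to downstream +; thread count growing +; error rate up -
(D) GC pressure from oversized payloads — does not account for log volume spike, thread count growing, error rate up
(E) memory leak in request path — open file descriptors growing -; log volume spike +; queue depth growing -; CPU unchanged +; GC pause time up +; timeouts to downstream -; thread count growing -; error rate up -
(F) disk I/O saturation — does not account for queue depth growing, CPU unchanged, timeouts to downstream, thread count growing, error rate up
(G) thread-pool exhaustion — open file descriptors growing -; log volume spike +; queue depth growing -; CPU unchanged -; GC pause time up -; timeouts to downstream -; thread count growing -; error rate up +
No candidate is consistent with all observations.

none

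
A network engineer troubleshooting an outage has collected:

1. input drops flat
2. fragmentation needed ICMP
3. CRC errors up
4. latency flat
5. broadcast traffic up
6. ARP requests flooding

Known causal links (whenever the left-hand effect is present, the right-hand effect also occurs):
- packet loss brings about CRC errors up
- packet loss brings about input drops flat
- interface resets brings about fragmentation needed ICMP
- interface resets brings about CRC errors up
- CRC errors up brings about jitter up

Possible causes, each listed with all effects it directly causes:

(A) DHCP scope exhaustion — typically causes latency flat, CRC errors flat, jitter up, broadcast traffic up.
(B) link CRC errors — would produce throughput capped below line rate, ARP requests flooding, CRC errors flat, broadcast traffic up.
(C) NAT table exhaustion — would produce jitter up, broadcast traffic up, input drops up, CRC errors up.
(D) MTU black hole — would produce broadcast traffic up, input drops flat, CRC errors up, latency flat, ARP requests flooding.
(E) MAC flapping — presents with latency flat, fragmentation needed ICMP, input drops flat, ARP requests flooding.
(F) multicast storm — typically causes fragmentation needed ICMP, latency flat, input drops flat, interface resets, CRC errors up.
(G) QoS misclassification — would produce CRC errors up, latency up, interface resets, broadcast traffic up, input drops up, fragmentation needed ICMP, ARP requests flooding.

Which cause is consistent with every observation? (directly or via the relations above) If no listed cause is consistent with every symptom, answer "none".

none

For each candidate, compare predicted effects to what was observed:
(A) DHCP scope exhaustion — fails on input drops flat, fragmentation needed ICMP, CRC errors up, ARP requests flooding (predicts CRC errors flat, not CRC errors up)
(B) link CRC errors — fails on input drops flat, fragmentation needed ICMP, CRC errors up, latency flat (predicts CRC errors flat, not CRC errors up)
(C) NAT table exhaustion — input drops flat NO; fragmentation needed ICMP NO; CRC errors up yes; latency flat NO; broadcast traffic up yes; ARP requests flooding NO
(D) MTU black hole — does not account for fragmentation needed ICMP
(E) MAC flapping — input drops flat yes; fragmentation needed ICMP yes; CRC errors up NO; latency flat yes; broadcast traffic up NO; ARP requests flooding yes
(F) multicast storm — does not account for broadcast traffic up, ARP requests flooding
(G) QoS misclassification — fails on input drops flat, latency flat (predicts input drops up, not input drops flat; predicts latency up, not latency flat)
Every candidate fails on at least one observation.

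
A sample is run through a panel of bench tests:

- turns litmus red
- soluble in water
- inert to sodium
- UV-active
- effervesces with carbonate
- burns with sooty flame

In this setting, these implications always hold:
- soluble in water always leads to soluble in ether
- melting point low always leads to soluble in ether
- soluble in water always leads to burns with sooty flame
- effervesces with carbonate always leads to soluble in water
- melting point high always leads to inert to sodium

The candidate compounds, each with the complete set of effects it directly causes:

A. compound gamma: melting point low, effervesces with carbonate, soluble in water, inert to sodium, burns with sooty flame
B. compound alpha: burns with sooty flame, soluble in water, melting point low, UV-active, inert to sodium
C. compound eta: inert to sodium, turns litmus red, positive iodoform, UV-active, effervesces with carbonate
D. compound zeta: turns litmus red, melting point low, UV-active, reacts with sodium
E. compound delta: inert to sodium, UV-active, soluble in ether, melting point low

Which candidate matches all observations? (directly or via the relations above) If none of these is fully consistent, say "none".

Testing each hypothesis:
(A) compound gamma — turns litmus red NO; soluble in water yes; inert to sodium yes; UV-active NO; effervesces with carbonate yes; burns with sooty flame yes
(B) compound alpha — turns litmus red NO; soluble in water yes; inert to sodium yes; UV-active yes; effervesces with carbonate NO; burns with sooty flame yes
(C) compound eta — turns litmus red yes; soluble in water yes (by effervesces with carbonate → soluble in water); inert to sodium yes; UV-active yes; effervesces with carbonate yes; burns with sooty flame yes (by effervesces with carbonate → soluble in water → burns with sooty flame)
(D) compound zeta — fails on soluble in water, inert to sodium, effervesces with carbonate, burns with sooty flame (predicts reacts with sodium, not inert to sodium)
(E) compound delta — turns litmus red NO; soluble in water NO; inert to sodium yes; UV-active yes; effervesces with carbonate NO; burns with sooty flame NO
(C) alone accounts for all the evidence.

C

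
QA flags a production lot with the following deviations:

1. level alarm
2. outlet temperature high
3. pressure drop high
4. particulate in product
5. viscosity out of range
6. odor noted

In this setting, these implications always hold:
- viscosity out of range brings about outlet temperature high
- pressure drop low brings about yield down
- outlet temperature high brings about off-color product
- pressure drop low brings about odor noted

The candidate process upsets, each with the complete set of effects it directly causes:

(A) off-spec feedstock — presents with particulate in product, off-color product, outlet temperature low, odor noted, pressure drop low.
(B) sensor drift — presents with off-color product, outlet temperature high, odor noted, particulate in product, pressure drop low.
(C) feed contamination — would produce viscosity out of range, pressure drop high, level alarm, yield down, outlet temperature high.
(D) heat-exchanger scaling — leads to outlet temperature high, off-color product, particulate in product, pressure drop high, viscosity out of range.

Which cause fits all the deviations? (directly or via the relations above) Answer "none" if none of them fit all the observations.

none

Testing each hypothesis:
(A) off-spec feedstock — level alarm NO; outlet temperature high NO; pressure drop high NO; particulate in product yes; viscosity out of range NO; odor noted yes
(B) sensor drift — level alarm NO; outlet temperature high yes; pressure drop high NO; particulate in product yes; viscosity out of range NO; odor noted yes
(C) feed contamination — level alarm yes; outlet temperature high yes; pressure drop high yes; particulate in product NO; viscosity out of range yes; odor noted NO
(D) heat-exchanger scaling — does not account for level alarm, odor noted
None of the listed candidates fits everything.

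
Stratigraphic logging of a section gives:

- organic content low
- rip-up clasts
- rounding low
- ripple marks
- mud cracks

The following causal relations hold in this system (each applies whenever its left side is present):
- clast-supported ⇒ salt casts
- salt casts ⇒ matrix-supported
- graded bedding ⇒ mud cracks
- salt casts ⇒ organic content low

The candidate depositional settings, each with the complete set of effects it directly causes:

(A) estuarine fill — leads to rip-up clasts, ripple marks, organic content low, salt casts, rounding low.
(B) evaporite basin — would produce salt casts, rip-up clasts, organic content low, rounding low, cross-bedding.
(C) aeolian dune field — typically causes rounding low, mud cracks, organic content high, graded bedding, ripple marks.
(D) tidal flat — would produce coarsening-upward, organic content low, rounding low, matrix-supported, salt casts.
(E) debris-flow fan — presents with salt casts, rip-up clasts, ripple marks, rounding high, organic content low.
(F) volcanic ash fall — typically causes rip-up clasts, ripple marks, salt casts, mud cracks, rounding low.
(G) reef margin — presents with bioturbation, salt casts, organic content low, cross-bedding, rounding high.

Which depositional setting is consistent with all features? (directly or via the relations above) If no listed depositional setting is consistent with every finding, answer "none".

Checking each candidate against the observations:
(A) estuarine fill — organic content low match; rip-up clasts match; rounding low match; ripple marks match; mud cracks miss
(B) evaporite basin — does not account for ripple marks, mud cracks
(C) aeolian dune field — organic content low miss; rip-up clasts miss; rounding low match; ripple marks match; mud cracks match
(D) tidal flat — organic content low match; rip-up clasts miss; rounding low match; ripple marks miss; mud cracks miss
(E) debris-flow fan — fails on rounding low, mud cracks (predicts rounding high, not rounding low)
(F) volcanic ash fall — organic content low match (through salt casts → organic content low); rip-up clasts match; rounding low match; ripple marks match; mud cracks match
(G) reef margin — organic content low match; rip-up clasts miss; rounding low miss; ripple marks miss; mud cracks miss
(F) alone accounts for all the evidence.

F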